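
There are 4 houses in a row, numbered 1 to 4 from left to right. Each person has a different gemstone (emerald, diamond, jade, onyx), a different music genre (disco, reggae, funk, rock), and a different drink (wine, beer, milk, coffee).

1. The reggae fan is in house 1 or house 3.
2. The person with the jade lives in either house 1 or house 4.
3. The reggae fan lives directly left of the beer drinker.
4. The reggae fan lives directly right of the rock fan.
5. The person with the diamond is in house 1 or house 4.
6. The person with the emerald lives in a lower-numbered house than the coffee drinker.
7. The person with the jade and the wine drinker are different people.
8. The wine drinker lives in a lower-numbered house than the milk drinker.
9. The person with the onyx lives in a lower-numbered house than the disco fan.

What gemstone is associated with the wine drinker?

By clue 4, the reggae fan is in house 3.
Clue 4 places the rock fan in house 2.
That leaves funk as the music genre for house 1.
The only music genre still possible for house 4 is disco.
The only drink still possible for house 1 is wine.
The beer drinker is in house 4 (clue 3).
The person with the jade is in house 4 (clue 7).
That leaves diamond as the gemstone for house 1.
So house 3 gets onyx for gemstone.
Clue 6: the coffee drinker is in house 3.
That leaves emerald as the gemstone for house 2.
That leaves milk as the drink for house 2.
So: house 1 = diamond/funk/wine, house 2 = emerald/rock/milk, house 3 = onyx/reggae/coffee, house 4 = jade/disco/beer.

diamond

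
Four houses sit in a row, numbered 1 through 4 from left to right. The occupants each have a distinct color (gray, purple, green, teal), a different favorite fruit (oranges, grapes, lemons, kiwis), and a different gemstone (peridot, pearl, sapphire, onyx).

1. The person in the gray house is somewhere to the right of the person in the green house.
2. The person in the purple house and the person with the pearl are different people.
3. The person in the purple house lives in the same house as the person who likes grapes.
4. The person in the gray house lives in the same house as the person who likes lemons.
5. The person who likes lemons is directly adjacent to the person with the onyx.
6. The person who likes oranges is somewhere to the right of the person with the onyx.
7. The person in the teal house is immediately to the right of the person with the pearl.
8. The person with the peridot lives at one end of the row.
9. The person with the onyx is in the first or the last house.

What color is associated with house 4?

Clue 9: the person with the onyx is in house 1.
By clue 5, the person who likes lemons is in house 2.
That leaves peridot as the gemstone for house 4.
From clue 4, the person in the gray house must be in house 2.
Clue 1 places the person in the green house in house 1.
House 1's favorite fruit must be kiwis (nothing else left).
The person in the purple house is narrowed to house 3 or 4; consider each.
Placing it in house 3 leads to a contradiction, so it's in house 4.
The person who likes grapes is in house 4 (clue 3).
House 3 color: only teal fits.
The only favorite fruit still possible for house 3 is oranges.
Clue 7: the person with the pearl is in house 2.
So house 3 gets sapphire for gemstone.
So: house 1 = green/kiwis/onyx, house 2 = gray/lemons/pearl, house 3 = teal/oranges/sapphire, house 4 = purple/grapes/peridot.

purple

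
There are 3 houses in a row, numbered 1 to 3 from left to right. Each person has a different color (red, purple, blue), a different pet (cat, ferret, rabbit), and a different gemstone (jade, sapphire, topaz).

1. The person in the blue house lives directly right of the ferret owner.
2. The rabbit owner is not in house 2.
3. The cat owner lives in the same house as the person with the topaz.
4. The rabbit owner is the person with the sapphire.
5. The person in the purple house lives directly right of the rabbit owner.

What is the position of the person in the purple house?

The person in the purple house is in house 2 (clue 5).
Clue 5 places the rabbit owner in house 1.
House 1 color: only red fits.
So house 3 gets blue for color.
So house 3 gets cat for pet.
The person with the topaz is in house 3 (clue 3).
By clue 4, the person with the sapphire is in house 1.
So house 2 gets ferret for pet.
The only gemstone still possible for house 2 is jade.
So: house 1 = red/rabbit/sapphire, house 2 = purple/ferret/jade, house 3 = blue/cat/topaz.

2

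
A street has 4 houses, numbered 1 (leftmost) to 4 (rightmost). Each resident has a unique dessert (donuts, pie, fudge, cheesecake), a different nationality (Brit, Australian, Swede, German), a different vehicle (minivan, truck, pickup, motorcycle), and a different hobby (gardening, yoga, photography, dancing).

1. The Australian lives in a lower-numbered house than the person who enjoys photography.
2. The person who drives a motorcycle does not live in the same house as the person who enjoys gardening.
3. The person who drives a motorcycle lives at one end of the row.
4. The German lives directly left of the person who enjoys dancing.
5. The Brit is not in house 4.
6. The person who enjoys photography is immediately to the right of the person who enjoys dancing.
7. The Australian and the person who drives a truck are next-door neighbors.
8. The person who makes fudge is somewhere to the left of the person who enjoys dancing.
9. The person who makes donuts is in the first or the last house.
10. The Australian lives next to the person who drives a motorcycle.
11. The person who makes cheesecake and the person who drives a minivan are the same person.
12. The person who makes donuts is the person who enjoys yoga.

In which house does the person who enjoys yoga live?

House 4's nationality must be Swede (nothing else left).
The person who makes donuts is narrowed to house 1 or 4; consider each.
Placing it in house 4 leads to a contradiction, so it's in house 1.
From clue 12, the person who enjoys yoga must be in house 1.
House 2's dessert must be fudge (nothing else left).
Clue 8 places the person who enjoys dancing in house 3.
That leaves gardening as the hobby for house 2.
House 4 hobby: only photography fits.
Clue 4: the German is in house 2.
So house 1 gets Brit for nationality.
That leaves Australian as the nationality for house 3.
Clue 10: the person who drives a motorcycle is in house 4.
House 1 vehicle: only pickup fits.
The only vehicle still possible for house 2 is truck.
House 3 vehicle: only minivan fits.
The person who makes cheesecake is in house 3 (clue 11).
House 4's dessert must be pie (nothing else left).
So: house 1 = donuts/Brit/pickup/yoga, house 2 = fudge/German/truck/gardening, house 3 = cheesecake/Australian/minivan/dancing, house 4 = pie/Swede/motorcycle/photography.

1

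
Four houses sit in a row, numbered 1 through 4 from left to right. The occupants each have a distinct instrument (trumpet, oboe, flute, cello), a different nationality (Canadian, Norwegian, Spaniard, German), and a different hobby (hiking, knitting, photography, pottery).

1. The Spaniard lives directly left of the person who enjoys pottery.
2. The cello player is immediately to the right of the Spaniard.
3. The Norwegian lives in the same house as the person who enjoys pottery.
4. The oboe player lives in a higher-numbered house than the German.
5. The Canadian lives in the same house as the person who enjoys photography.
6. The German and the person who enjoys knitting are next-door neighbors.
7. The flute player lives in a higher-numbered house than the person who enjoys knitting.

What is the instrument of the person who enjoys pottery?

cello

So house 1 gets trumpet for instrument.
The cello player is narrowed to house 2 or 3 or 4; consider each.
Placing it in house 2 and house 4 leads to a contradiction, so it's in house 3.
From clue 2, the Spaniard must be in house 2.
Clue 1: the person who enjoys pottery is in house 3.
Clue 3: the Norwegian is in house 3.
Clue 6 places the person who enjoys knitting in house 2.
From clue 7, the flute player must be in house 4.
The only instrument still possible for house 2 is oboe.
That leaves German as the nationality for house 1.
House 4's nationality must be Canadian (nothing else left).
By clue 5, the person who enjoys photography is in house 4.
So house 1 gets hiking for hobby.
So: house 1 = trumpet/German/hiking, house 2 = oboe/Spaniard/knitting, house 3 = cello/Norwegian/pottery, house 4 = flute/Canadian/photography.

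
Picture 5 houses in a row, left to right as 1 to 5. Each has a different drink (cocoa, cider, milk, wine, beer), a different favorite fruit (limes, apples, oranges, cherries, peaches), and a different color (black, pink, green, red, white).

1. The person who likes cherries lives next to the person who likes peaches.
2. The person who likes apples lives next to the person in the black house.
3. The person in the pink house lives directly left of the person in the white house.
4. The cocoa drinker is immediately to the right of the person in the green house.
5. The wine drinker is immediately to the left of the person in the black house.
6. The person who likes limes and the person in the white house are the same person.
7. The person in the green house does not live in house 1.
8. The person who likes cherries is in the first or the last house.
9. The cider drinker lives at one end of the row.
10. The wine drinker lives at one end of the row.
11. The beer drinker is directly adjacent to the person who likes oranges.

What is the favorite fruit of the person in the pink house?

oranges

By clue 10, the wine drinker is in house 1.
Clue 5 places the person in the black house in house 2.
So house 5 gets cider for drink.
The cocoa drinker is in house 4 (clue 4).
The person in the green house is in house 3 (clue 4).
House 1's color must be red (nothing else left).
So house 5 gets white for color.
Clue 6 places the person who likes limes in house 5.
The only favorite fruit still possible for house 1 is cherries.
House 4 color: only pink fits.
By clue 1, the person who likes peaches is in house 2.
That leaves apples as the favorite fruit for house 3.
That leaves oranges as the favorite fruit for house 4.
By clue 11, the beer drinker is in house 3.
House 2 drink: only milk fits.
So: house 1 = wine/cherries/red, house 2 = milk/peaches/black, house 3 = beer/apples/green, house 4 = cocoa/oranges/pink, house 5 = cider/limes/white.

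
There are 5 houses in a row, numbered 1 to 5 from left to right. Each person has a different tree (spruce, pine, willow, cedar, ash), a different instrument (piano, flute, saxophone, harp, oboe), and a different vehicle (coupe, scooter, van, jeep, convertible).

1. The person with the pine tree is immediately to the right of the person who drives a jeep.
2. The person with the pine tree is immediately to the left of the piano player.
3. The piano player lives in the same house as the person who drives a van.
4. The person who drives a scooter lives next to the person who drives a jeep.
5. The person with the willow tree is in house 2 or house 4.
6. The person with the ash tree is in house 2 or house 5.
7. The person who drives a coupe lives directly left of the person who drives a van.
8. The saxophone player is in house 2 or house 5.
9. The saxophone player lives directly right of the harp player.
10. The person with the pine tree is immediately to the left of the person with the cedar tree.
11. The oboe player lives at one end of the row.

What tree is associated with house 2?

willow

That leaves spruce as the tree for house 1.
The person with the ash tree is narrowed to house 2 or 5; consider each.
Placing it in house 2 leads to a contradiction, so it's in house 5.
So house 5 gets convertible for vehicle.
The only vehicle still possible for house 4 is van.
The piano player is in house 4 (clue 3).
From clue 7, the person who drives a coupe must be in house 3.
The only instrument still possible for house 1 is harp.
That leaves flute as the instrument for house 3.
So house 5 gets oboe for instrument.
Clue 2 places the person with the pine tree in house 3.
The person with the cedar tree is in house 4 (clue 10).
So house 2 gets willow for tree.
The only instrument still possible for house 2 is saxophone.
Clue 1: the person who drives a jeep is in house 2.
From clue 4, the person who drives a scooter must be in house 1.
So: house 1 = spruce/harp/scooter, house 2 = willow/saxophone/jeep, house 3 = pine/flute/coupe, house 4 = cedar/piano/van, house 5 = ash/oboe/convertible.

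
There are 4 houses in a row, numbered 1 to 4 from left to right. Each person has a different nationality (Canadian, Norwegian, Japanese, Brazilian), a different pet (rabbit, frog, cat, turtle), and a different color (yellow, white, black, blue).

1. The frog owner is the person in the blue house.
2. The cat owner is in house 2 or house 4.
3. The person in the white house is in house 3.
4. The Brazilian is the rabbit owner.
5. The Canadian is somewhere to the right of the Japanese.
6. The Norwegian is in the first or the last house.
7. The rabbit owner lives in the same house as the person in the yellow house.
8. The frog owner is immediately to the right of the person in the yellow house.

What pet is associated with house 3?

By clue 3, the person in the white house is in house 3.
From clue 8, the frog owner must be in house 2.
Clue 8 places the person in the yellow house in house 1.
So house 3 gets turtle for pet.
That leaves cat as the pet for house 4.
Clue 1: the person in the blue house is in house 2.
From clue 4, the Brazilian must be in house 1.
So house 1 gets rabbit for pet.
That leaves black as the color for house 4.
The only nationality still possible for house 2 is Japanese.
House 3's nationality must be Canadian (nothing else left).
The only nationality still possible for house 4 is Norwegian.
So: house 1 = Brazilian/rabbit/yellow, house 2 = Japanese/frog/blue, house 3 = Canadian/turtle/white, house 4 = Norwegian/cat/black.

turtle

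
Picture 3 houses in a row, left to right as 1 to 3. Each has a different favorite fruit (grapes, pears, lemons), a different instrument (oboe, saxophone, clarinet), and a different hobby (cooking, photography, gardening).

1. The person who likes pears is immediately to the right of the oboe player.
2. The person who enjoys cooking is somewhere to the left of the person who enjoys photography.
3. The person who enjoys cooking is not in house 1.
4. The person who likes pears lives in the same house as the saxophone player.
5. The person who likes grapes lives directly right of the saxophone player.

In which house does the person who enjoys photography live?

3

The person who enjoys cooking is in house 2 (clue 3).
The person who likes grapes is in house 3 (clue 5).
From clue 5, the saxophone player must be in house 2.
House 1's favorite fruit must be lemons (nothing else left).
House 2's favorite fruit must be pears (nothing else left).
So house 3 gets clarinet for instrument.
House 1's hobby must be gardening (nothing else left).
That leaves photography as the hobby for house 3.
House 1's instrument must be oboe (nothing else left).
So: house 1 = lemons/oboe/gardening, house 2 = pears/saxophone/cooking, house 3 = grapes/clarinet/photography.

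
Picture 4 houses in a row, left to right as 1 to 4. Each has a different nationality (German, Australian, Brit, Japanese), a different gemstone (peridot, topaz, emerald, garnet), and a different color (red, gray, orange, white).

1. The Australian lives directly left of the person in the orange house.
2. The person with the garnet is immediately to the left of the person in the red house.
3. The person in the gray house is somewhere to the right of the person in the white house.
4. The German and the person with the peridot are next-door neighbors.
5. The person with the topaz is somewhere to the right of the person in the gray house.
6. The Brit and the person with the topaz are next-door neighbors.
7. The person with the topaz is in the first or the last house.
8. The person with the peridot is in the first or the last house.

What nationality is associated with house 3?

Brit

From clue 7, the person with the topaz must be in house 4.
The only color still possible for house 1 is white.
From clue 4, the German must be in house 2.
Clue 6: the Brit is in house 3.
That leaves Japanese as the nationality for house 4.
That leaves peridot as the gemstone for house 1.
The person in the orange house is in house 2 (clue 1).
House 1 nationality: only Australian fits.
So house 4 gets red for color.
By clue 2, the person with the garnet is in house 3.
The only gemstone still possible for house 2 is emerald.
That leaves gray as the color for house 3.
So: house 1 = Australian/peridot/white, house 2 = German/emerald/orange, house 3 = Brit/garnet/gray, house 4 = Japanese/topaz/red.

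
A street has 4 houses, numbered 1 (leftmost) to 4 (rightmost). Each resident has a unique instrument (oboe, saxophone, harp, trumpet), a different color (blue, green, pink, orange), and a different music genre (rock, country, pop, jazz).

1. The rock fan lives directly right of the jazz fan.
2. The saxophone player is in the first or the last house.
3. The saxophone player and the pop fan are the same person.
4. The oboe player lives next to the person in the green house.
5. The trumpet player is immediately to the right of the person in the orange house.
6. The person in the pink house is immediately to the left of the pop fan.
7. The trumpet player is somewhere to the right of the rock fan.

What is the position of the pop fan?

The person in the pink house is in house 3 (clue 6).
From clue 6, the pop fan must be in house 4.
By clue 3, the saxophone player is in house 4.
Clue 5: the trumpet player is in house 3.
The person in the orange house is in house 2 (clue 5).
From clue 7, the rock fan must be in house 2.
So house 1 gets jazz for music genre.
So house 3 gets country for music genre.
Clue 4: the oboe player is in house 2.
From clue 4, the person in the green house must be in house 1.
The only instrument still possible for house 1 is harp.
House 4's color must be blue (nothing else left).
So: house 1 = harp/green/jazz, house 2 = oboe/orange/rock, house 3 = trumpet/pink/country, house 4 = saxophone/blue/pop.

4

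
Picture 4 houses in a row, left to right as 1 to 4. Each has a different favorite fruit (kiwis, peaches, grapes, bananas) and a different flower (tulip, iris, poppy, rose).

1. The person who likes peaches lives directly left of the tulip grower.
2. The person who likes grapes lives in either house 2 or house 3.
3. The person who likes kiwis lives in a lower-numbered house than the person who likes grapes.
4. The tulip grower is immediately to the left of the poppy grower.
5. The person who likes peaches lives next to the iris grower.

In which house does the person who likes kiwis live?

So house 4 gets bananas for favorite fruit.
House 3 favorite fruit: only grapes fits.
The person who likes kiwis is narrowed to house 1 or 2; consider each.
Placing it in house 2 leads to a contradiction, so it's in house 1.
The only favorite fruit still possible for house 2 is peaches.
By clue 1, the tulip grower is in house 3.
The poppy grower is in house 4 (clue 4).
House 1 flower: only iris fits.
That leaves rose as the flower for house 2.
So: house 1 = kiwis/iris, house 2 = peaches/rose, house 3 = grapes/tulip, house 4 = bananas/poppy.

1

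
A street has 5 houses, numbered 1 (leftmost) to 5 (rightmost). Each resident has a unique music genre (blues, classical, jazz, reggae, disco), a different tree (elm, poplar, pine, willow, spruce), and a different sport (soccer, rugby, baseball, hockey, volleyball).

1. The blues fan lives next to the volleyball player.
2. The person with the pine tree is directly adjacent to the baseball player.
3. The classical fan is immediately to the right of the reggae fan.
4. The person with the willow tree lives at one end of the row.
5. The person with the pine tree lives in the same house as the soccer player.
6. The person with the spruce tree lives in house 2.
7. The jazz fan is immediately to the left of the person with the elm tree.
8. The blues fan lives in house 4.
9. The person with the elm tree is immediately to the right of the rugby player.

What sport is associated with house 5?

volleyball

The person with the spruce tree is in house 2 (clue 6).
Clue 8 places the blues fan in house 4.
The only music genre still possible for house 5 is disco.
So house 1 gets reggae for music genre.
By clue 3, the classical fan is in house 2.
House 3's music genre must be jazz (nothing else left).
From clue 7, the person with the elm tree must be in house 4.
Clue 9: the rugby player is in house 3.
The only sport still possible for house 5 is volleyball.
From clue 5, the person with the pine tree must be in house 1.
From clue 5, the soccer player must be in house 1.
The only tree still possible for house 3 is poplar.
House 5 tree: only willow fits.
By clue 2, the baseball player is in house 2.
House 4 sport: only hockey fits.
So: house 1 = reggae/pine/soccer, house 2 = classical/spruce/baseball, house 3 = jazz/poplar/rugby, house 4 = blues/elm/hockey, house 5 = disco/willow/volleyball.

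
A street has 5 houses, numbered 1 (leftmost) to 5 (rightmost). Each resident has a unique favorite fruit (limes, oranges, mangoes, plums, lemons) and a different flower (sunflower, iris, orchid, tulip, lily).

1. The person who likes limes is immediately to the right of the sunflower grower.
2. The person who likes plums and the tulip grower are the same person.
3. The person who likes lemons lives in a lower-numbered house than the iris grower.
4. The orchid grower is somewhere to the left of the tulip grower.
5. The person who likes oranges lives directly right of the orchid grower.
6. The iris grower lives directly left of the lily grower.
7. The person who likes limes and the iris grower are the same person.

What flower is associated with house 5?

The person who likes lemons is narrowed to house 1 or 2 or 3; consider each.
Placing it in house 2 and house 3 leads to a contradiction, so it's in house 1.
The person who likes limes is narrowed to house 2 or 3 or 4; consider each.
Placing it in house 2 and house 4 leads to a contradiction, so it's in house 3.
Clue 1: the sunflower grower is in house 2.
The iris grower is in house 3 (clue 7).
The only flower still possible for house 1 is orchid.
Clue 5: the person who likes oranges is in house 2.
The lily grower is in house 4 (clue 6).
That leaves tulip as the flower for house 5.
The person who likes plums is in house 5 (clue 2).
House 4's favorite fruit must be mangoes (nothing else left).
So: house 1 = lemons/orchid, house 2 = oranges/sunflower, house 3 = limes/iris, house 4 = mangoes/lily, house 5 = plums/tulip.

tulip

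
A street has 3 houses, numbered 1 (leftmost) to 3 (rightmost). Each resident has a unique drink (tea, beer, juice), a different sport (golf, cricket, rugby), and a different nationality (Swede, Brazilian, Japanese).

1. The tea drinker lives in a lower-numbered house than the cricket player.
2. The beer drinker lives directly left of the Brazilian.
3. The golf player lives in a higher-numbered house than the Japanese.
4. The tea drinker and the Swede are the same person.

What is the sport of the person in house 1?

That leaves juice as the drink for house 3.
So house 1 gets rugby for sport.
That leaves Brazilian as the nationality for house 3.
From clue 2, the beer drinker must be in house 2.
So house 1 gets tea for drink.
Clue 4: the Swede is in house 1.
That leaves Japanese as the nationality for house 2.
Clue 3 places the golf player in house 3.
House 2's sport must be cricket (nothing else left).
So: house 1 = tea/rugby/Swede, house 2 = beer/cricket/Japanese, house 3 = juice/golf/Brazilian.

rugby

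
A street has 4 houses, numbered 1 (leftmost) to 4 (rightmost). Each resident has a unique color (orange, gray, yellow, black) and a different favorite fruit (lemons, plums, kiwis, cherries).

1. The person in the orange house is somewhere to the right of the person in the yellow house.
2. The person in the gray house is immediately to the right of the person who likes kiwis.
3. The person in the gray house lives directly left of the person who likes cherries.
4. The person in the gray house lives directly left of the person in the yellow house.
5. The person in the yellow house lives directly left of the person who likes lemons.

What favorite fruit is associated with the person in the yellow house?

cherries

The person in the gray house is in house 2 (clue 4).
From clue 4, the person in the yellow house must be in house 3.
The person who likes lemons is in house 4 (clue 5).
House 1's color must be black (nothing else left).
That leaves orange as the color for house 4.
That leaves cherries as the favorite fruit for house 3.
Clue 2: the person who likes kiwis is in house 1.
That leaves plums as the favorite fruit for house 2.
So: house 1 = black/kiwis, house 2 = gray/plums, house 3 = yellow/cherries, house 4 = orange/lemons.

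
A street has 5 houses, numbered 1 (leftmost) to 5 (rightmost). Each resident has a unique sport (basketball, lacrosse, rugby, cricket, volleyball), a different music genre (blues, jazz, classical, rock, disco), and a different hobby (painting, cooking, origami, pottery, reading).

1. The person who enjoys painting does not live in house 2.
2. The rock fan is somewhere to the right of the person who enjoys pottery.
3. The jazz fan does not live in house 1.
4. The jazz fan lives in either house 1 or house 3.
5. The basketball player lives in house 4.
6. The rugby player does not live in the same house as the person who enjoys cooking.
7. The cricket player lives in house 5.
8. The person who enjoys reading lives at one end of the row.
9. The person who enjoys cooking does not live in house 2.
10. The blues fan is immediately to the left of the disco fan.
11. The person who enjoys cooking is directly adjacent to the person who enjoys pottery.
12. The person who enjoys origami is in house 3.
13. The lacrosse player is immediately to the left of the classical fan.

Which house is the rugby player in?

2

By clue 4, the jazz fan is in house 3.
Clue 5: the basketball player is in house 4.
From clue 7, the cricket player must be in house 5.
From clue 12, the person who enjoys origami must be in house 3.
House 1 music genre: only blues fits.
House 2's hobby must be pottery (nothing else left).
Clue 10 places the disco fan in house 2.
Clue 11 places the person who enjoys cooking in house 1.
That leaves rock as the music genre for house 5.
So house 4 gets painting for hobby.
The only hobby still possible for house 5 is reading.
By clue 13, the lacrosse player is in house 3.
So house 1 gets volleyball for sport.
House 2 sport: only rugby fits.
So house 4 gets classical for music genre.
So: house 1 = volleyball/blues/cooking, house 2 = rugby/disco/pottery, house 3 = lacrosse/jazz/origami, house 4 = basketball/classical/painting, house 5 = cricket/rock/reading.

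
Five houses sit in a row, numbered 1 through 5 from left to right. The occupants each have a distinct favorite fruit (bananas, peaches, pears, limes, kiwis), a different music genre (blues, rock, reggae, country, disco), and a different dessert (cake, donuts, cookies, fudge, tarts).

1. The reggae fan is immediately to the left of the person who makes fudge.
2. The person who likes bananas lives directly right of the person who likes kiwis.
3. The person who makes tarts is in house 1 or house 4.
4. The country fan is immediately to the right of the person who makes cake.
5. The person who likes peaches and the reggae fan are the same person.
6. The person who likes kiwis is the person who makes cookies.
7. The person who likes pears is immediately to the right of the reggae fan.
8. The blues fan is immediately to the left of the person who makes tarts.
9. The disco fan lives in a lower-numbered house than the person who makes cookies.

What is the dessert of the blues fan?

donuts

Clue 8: the blues fan is in house 3.
Clue 8 places the person who makes tarts in house 4.
The only music genre still possible for house 5 is rock.
The person who likes bananas is narrowed to house 3 or 4; consider each.
Placing it in house 4 leads to a contradiction, so it's in house 3.
Clue 2: the person who likes kiwis is in house 2.
The person who makes cookies is in house 2 (clue 6).
From clue 9, the disco fan must be in house 1.
The person who likes peaches is in house 4 (clue 5).
Clue 5: the reggae fan is in house 4.
The only favorite fruit still possible for house 1 is limes.
So house 5 gets pears for favorite fruit.
House 2's music genre must be country (nothing else left).
Clue 1: the person who makes fudge is in house 5.
Clue 4: the person who makes cake is in house 1.
So house 3 gets donuts for dessert.
So: house 1 = limes/disco/cake, house 2 = kiwis/country/cookies, house 3 = bananas/blues/donuts, house 4 = peaches/reggae/tarts, house 5 = pears/rock/fudge.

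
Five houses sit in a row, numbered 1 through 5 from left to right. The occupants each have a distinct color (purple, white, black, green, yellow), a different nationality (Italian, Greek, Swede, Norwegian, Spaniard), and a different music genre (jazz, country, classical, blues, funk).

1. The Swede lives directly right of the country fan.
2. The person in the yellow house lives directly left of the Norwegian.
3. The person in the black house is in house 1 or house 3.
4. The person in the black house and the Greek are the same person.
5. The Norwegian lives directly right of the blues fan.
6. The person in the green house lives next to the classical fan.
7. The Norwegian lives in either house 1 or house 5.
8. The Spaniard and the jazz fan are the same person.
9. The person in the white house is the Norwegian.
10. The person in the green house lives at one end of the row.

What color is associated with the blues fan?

yellow

The Norwegian is in house 5 (clue 7).
From clue 9, the person in the white house must be in house 5.
The only color still possible for house 1 is green.
Clue 2 places the person in the yellow house in house 4.
From clue 4, the Greek must be in house 3.
The blues fan is in house 4 (clue 5).
From clue 6, the classical fan must be in house 2.
House 2 color: only purple fits.
That leaves black as the color for house 3.
That leaves funk as the music genre for house 5.
Clue 8 places the Spaniard in house 1.
From clue 8, the jazz fan must be in house 1.
So house 3 gets country for music genre.
Clue 1 places the Swede in house 4.
So house 2 gets Italian for nationality.
So: house 1 = green/Spaniard/jazz, house 2 = purple/Italian/classical, house 3 = black/Greek/country, house 4 = yellow/Swede/blues, house 5 = white/Norwegian/funk.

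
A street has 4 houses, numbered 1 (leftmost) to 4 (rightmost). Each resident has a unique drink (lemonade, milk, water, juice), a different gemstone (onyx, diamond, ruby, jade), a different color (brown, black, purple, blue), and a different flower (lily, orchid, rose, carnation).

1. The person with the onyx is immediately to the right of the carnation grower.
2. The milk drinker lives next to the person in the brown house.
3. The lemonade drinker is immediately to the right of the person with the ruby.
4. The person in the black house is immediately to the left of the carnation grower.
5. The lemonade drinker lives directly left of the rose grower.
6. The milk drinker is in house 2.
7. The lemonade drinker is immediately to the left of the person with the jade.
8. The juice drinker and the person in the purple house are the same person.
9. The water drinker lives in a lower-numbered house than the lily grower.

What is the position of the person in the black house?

Clue 6: the milk drinker is in house 2.
House 4's drink must be juice (nothing else left).
The only flower still possible for house 1 is orchid.
By clue 3, the person with the ruby is in house 2.
Clue 5 places the rose grower in house 4.
By clue 7, the person with the jade is in house 4.
By clue 8, the person in the purple house is in house 4.
So house 1 gets water for drink.
So house 3 gets lemonade for drink.
That leaves diamond as the gemstone for house 1.
The only gemstone still possible for house 3 is onyx.
Clue 1: the carnation grower is in house 2.
Clue 4 places the person in the black house in house 1.
House 2's color must be blue (nothing else left).
House 3 color: only brown fits.
That leaves lily as the flower for house 3.
So: house 1 = water/diamond/black/orchid, house 2 = milk/ruby/blue/carnation, house 3 = lemonade/onyx/brown/lily, house 4 = juice/jade/purple/rose.

1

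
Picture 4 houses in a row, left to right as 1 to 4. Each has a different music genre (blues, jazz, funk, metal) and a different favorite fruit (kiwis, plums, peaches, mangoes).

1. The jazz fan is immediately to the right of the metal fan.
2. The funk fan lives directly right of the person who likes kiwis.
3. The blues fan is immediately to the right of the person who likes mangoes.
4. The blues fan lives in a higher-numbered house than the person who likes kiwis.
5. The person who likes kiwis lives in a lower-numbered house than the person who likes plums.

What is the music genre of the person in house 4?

blues

So house 1 gets metal for music genre.
Clue 1: the jazz fan is in house 2.
So house 1 gets peaches for favorite fruit.
That leaves plums as the favorite fruit for house 4.
The blues fan is narrowed to house 3 or 4; consider each.
Placing it in house 3 leads to a contradiction, so it's in house 4.
By clue 3, the person who likes mangoes is in house 3.
House 3 music genre: only funk fits.
The only favorite fruit still possible for house 2 is kiwis.
So: house 1 = metal/peaches, house 2 = jazz/kiwis, house 3 = funk/mangoes, house 4 = blues/plums.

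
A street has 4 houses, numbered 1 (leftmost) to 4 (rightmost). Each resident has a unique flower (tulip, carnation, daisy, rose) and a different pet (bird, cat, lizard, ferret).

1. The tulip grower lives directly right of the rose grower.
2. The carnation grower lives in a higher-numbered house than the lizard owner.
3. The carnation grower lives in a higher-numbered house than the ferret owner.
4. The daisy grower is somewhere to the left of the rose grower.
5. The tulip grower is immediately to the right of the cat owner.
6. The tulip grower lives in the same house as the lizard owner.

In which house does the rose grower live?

House 1 flower: only daisy fits.
The only flower still possible for house 4 is carnation.
House 4's pet must be bird (nothing else left).
Clue 1 places the tulip grower in house 3.
Clue 1 places the rose grower in house 2.
Clue 5: the cat owner is in house 2.
Clue 6: the lizard owner is in house 3.
House 1's pet must be ferret (nothing else left).
So: house 1 = daisy/ferret, house 2 = rose/cat, house 3 = tulip/lizard, house 4 = carnation/bird.

2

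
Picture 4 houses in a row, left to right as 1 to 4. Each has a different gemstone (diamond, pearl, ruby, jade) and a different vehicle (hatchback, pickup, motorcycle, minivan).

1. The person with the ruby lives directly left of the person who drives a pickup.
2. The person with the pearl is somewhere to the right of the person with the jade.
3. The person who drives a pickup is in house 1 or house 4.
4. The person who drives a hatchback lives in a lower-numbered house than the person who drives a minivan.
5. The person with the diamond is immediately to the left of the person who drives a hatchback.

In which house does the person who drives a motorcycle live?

1

By clue 3, the person who drives a pickup is in house 4.
House 4's gemstone must be pearl (nothing else left).
House 1's vehicle must be motorcycle (nothing else left).
By clue 1, the person with the ruby is in house 3.
The person who drives a hatchback is in house 2 (clue 4).
By clue 4, the person who drives a minivan is in house 3.
Clue 5 places the person with the diamond in house 1.
House 2 gemstone: only jade fits.
So: house 1 = diamond/motorcycle, house 2 = jade/hatchback, house 3 = ruby/minivan, house 4 = pearl/pickup.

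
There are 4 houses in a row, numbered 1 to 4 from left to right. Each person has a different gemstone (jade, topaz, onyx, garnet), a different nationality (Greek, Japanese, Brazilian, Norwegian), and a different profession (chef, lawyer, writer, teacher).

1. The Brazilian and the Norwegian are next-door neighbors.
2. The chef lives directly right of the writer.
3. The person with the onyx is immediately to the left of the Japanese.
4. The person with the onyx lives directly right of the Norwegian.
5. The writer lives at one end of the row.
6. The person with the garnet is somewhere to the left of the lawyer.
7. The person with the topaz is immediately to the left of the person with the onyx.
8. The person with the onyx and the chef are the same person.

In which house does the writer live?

Clue 5: the writer is in house 1.
So house 4 gets jade for gemstone.
The chef is in house 2 (clue 2).
By clue 8, the person with the onyx is in house 2.
House 3's gemstone must be garnet (nothing else left).
Clue 3: the Japanese is in house 3.
By clue 4, the Norwegian is in house 1.
By clue 6, the lawyer is in house 4.
House 1 gemstone: only topaz fits.
House 4's nationality must be Greek (nothing else left).
That leaves teacher as the profession for house 3.
That leaves Brazilian as the nationality for house 2.
So: house 1 = topaz/Norwegian/writer, house 2 = onyx/Brazilian/chef, house 3 = garnet/Japanese/teacher, house 4 = jade/Greek/lawyer.

1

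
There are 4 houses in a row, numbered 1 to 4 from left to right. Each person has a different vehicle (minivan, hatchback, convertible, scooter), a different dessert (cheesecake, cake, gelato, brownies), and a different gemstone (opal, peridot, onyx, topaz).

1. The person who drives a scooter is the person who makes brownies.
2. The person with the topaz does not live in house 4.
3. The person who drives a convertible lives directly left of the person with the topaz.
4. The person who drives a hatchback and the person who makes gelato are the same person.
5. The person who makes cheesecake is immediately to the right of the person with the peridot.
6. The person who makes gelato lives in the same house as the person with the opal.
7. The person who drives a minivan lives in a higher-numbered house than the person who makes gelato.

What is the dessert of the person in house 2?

House 4 gemstone: only onyx fits.
The person who drives a convertible is narrowed to house 1 or 2; consider each.
Placing it in house 1 leads to a contradiction, so it's in house 2.
By clue 3, the person with the topaz is in house 3.
The person who makes gelato is in house 1 (clue 6).
From clue 6, the person with the opal must be in house 1.
House 2 gemstone: only peridot fits.
By clue 4, the person who drives a hatchback is in house 1.
The person who makes cheesecake is in house 3 (clue 5).
House 2 dessert: only cake fits.
The only dessert still possible for house 4 is brownies.
By clue 1, the person who drives a scooter is in house 4.
That leaves minivan as the vehicle for house 3.
So: house 1 = hatchback/gelato/opal, house 2 = convertible/cake/peridot, house 3 = minivan/cheesecake/topaz, house 4 = scooter/brownies/onyx.

cake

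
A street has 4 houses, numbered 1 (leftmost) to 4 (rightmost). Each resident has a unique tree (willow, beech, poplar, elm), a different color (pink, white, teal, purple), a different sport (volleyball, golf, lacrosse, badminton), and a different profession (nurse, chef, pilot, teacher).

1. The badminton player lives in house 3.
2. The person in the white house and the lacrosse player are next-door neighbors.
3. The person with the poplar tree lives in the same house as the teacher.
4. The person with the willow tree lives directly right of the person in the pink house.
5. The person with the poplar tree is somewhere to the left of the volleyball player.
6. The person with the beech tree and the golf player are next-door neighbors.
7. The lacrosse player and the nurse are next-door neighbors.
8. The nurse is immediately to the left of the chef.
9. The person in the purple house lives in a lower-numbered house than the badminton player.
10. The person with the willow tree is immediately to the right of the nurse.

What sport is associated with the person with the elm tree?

badminton

Clue 1: the badminton player is in house 3.
So house 4 gets teal for color.
The person in the purple house is narrowed to house 1 or 2; consider each.
Placing it in house 1 leads to a contradiction, so it's in house 2.
House 1 sport: only golf fits.
By clue 6, the person with the beech tree is in house 2.
By clue 4, the person in the pink house is in house 3.
By clue 10, the nurse is in house 3.
That leaves willow as the tree for house 4.
House 1's color must be white (nothing else left).
The only profession still possible for house 1 is teacher.
From clue 2, the lacrosse player must be in house 2.
By clue 3, the person with the poplar tree is in house 1.
By clue 8, the chef is in house 4.
House 3 tree: only elm fits.
The only sport still possible for house 4 is volleyball.
The only profession still possible for house 2 is pilot.
So: house 1 = poplar/white/golf/teacher, house 2 = beech/purple/lacrosse/pilot, house 3 = elm/pink/badminton/nurse, house 4 = willow/teal/volleyball/chef.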